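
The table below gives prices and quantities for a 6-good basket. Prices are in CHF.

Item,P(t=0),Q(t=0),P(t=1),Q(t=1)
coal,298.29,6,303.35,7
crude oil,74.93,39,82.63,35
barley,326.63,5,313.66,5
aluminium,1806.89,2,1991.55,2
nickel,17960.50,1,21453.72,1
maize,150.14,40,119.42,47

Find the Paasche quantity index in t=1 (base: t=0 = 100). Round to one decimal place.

Paasche quantity index uses current-period prices as weights.
ΣP(t=1)·Q(t=1) = 303.35×7 + 82.63×35 + 313.66×5 + 1991.55×2 + 21453.72×1 + 119.42×47 = 2123.45 + 2892.05 + 1568.3 + 3983.1 + 21453.72 + 5612.74 = 37633.36
ΣP(t=1)·Q(t=0) = 303.35×6 + 82.63×39 + 313.66×5 + 1991.55×2 + 21453.72×1 + 119.42×40 = 1820.1 + 3222.57 + 1568.3 + 3983.1 + 21453.72 + 4776.8 = 36824.59
Index = 37633.36 / 36824.59 × 100 = 102.1963

102.2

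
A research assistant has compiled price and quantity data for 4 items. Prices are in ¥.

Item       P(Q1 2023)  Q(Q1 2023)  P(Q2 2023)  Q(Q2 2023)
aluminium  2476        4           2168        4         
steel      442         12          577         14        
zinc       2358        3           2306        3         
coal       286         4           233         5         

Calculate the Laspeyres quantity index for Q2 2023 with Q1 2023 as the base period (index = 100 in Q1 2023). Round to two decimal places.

104.99

Laspeyres quantity index uses base-period prices as weights.
ΣP(Q1 2023)·Q(Q2 2023) = 2476×4 + 442×14 + 2358×3 + 286×5 = 9904 + 6188 + 7074 + 1430 = 24596
ΣP(Q1 2023)·Q(Q1 2023) = 2476×4 + 442×12 + 2358×3 + 286×4 = 9904 + 5304 + 7074 + 1144 = 23426
Index = 24596 / 23426 × 100 = 104.9945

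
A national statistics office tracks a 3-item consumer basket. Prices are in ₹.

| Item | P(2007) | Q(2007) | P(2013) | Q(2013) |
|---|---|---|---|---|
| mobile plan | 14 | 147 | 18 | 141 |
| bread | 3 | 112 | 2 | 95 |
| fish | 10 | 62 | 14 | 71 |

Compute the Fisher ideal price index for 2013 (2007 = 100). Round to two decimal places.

Laspeyres component (base-period weights):
ΣP(2013)Q(2007) = 18×147 + 2×112 + 14×62 = 2646 + 224 + 868 = 3738
ΣP(2007)Q(2007) = 14×147 + 3×112 + 10×62 = 2058 + 336 + 620 = 3014
L = 3738 / 3014 × 100 = 124.0212
Paasche component (current-period weights):
ΣP(2013)Q(2013) = 18×141 + 2×95 + 14×71 = 2538 + 190 + 994 = 3722
ΣP(2007)Q(2013) = 14×141 + 3×95 + 10×71 = 1974 + 285 + 710 = 2969
P = 3722 / 2969 × 100 = 125.3621
Fisher = √(L × P) = √(124.0212 × 125.3621) = 124.6899

124.69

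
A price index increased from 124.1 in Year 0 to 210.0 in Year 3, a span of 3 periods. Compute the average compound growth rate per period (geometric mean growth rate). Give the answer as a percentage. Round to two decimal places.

19.17%

Growth factor = (210.0/124.1)^(1/3) = (1.692184)^(1/3) = 1.191651
Growth rate = 1.191651 − 1 = 0.191651 = 19.1651%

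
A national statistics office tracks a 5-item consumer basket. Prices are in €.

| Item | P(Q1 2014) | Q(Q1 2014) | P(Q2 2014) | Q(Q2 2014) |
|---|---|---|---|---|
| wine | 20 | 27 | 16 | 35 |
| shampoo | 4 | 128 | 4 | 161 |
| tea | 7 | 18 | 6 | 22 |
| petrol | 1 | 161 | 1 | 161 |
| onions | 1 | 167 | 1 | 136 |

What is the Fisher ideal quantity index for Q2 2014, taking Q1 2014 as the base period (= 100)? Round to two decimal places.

Laspeyres component (base-period weights):
ΣP(Q1 2014)Q(Q2 2014) = 20×35 + 4×161 + 7×22 + 1×161 + 1×136 = 700 + 644 + 154 + 161 + 136 = 1795
ΣP(Q1 2014)Q(Q1 2014) = 20×27 + 4×128 + 7×18 + 1×161 + 1×167 = 540 + 512 + 126 + 161 + 167 = 1506
L = 1795 / 1506 × 100 = 119.1899
Paasche component (current-period weights):
ΣP(Q2 2014)Q(Q2 2014) = 16×35 + 4×161 + 6×22 + 1×161 + 1×136 = 560 + 644 + 132 + 161 + 136 = 1633
ΣP(Q2 2014)Q(Q1 2014) = 16×27 + 4×128 + 6×18 + 1×161 + 1×167 = 432 + 512 + 108 + 161 + 167 = 1380
P = 1633 / 1380 × 100 = 118.3333
Fisher = √(L × P) = √(119.1899 × 118.3333) = 118.7608

118.76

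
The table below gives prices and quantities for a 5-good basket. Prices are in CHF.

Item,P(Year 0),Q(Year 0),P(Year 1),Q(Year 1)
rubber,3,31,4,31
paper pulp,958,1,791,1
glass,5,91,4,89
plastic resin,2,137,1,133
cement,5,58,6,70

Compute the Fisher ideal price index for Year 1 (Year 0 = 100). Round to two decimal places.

85.79

Laspeyres component (base-period weights):
ΣP(Year 1)Q(Year 0) = 4×31 + 791×1 + 4×91 + 1×137 + 6×58 = 124 + 791 + 364 + 137 + 348 = 1764
ΣP(Year 0)Q(Year 0) = 3×31 + 958×1 + 5×91 + 2×137 + 5×58 = 93 + 958 + 455 + 274 + 290 = 2070
L = 1764 / 2070 × 100 = 85.2174
Paasche component (current-period weights):
ΣP(Year 1)Q(Year 1) = 4×31 + 791×1 + 4×89 + 1×133 + 6×70 = 124 + 791 + 356 + 133 + 420 = 1824
ΣP(Year 0)Q(Year 1) = 3×31 + 958×1 + 5×89 + 2×133 + 5×70 = 93 + 958 + 445 + 266 + 350 = 2112
P = 1824 / 2112 × 100 = 86.3636
Fisher = √(L × P) = √(85.2174 × 86.3636) = 85.7886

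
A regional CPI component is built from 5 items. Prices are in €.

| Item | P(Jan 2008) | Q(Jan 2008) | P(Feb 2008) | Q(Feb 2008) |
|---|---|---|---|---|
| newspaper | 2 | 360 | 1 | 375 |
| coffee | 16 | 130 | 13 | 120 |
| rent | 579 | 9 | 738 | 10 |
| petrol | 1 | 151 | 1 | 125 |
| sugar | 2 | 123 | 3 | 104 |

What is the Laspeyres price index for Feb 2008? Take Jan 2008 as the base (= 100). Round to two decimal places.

109.56

Laspeyres price index uses base-period quantities as weights.
ΣP(Feb 2008)·Q(Jan 2008) = 1×360 + 13×130 + 738×9 + 1×151 + 3×123 = 360 + 1690 + 6642 + 151 + 369 = 9212
ΣP(Jan 2008)·Q(Jan 2008) = 2×360 + 16×130 + 579×9 + 1×151 + 2×123 = 720 + 2080 + 5211 + 151 + 246 = 8408
Index = 9212 / 8408 × 100 = 109.5623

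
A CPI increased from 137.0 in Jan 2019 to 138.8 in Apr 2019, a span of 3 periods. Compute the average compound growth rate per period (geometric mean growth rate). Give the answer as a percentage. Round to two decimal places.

Growth factor = (138.8/137.0)^(1/3) = (1.013139)^(1/3) = 1.004361
Growth rate = 1.004361 − 1 = 0.004361 = 0.4361%

0.44%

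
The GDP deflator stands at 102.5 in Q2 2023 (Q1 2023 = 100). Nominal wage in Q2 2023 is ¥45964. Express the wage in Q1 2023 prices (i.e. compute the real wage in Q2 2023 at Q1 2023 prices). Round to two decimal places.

44842.93

Real = Nominal ÷ (Index/100) = 45964 ÷ (102.5/100)
     = 45964 ÷ 1.025 = 44842.9268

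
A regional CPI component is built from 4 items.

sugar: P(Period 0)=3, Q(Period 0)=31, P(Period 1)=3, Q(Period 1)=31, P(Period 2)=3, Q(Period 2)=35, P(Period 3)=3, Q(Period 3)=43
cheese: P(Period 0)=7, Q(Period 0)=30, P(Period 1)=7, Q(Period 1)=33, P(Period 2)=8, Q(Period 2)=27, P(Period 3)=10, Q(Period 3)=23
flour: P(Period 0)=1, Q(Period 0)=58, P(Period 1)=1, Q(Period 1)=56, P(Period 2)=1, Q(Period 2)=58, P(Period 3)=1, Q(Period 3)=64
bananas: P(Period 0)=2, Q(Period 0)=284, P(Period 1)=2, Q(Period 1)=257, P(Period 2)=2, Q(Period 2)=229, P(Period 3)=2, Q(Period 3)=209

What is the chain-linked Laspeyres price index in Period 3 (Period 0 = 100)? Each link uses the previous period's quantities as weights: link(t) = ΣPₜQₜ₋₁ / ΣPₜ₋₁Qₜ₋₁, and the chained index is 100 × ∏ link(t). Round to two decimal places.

110.38

Link Period 0→Period 1:
ΣP(Period 1)Q(Period 0) = 3×31 + 7×30 + 1×58 + 2×284 = 93 + 210 + 58 + 568 = 929
ΣP(Period 0)Q(Period 0) = 3×31 + 7×30 + 1×58 + 2×284 = 93 + 210 + 58 + 568 = 929
link = 929/929 = 1.000000
Link Period 1→Period 2:
ΣP(Period 2)Q(Period 1) = 3×31 + 8×33 + 1×56 + 2×257 = 93 + 264 + 56 + 514 = 927
ΣP(Period 1)Q(Period 1) = 3×31 + 7×33 + 1×56 + 2×257 = 93 + 231 + 56 + 514 = 894
link = 927/894 = 1.036913
Link Period 2→Period 3:
ΣP(Period 3)Q(Period 2) = 3×35 + 10×27 + 1×58 + 2×229 = 105 + 270 + 58 + 458 = 891
ΣP(Period 2)Q(Period 2) = 3×35 + 8×27 + 1×58 + 2×229 = 105 + 216 + 58 + 458 = 837
link = 891/837 = 1.064516
Chained index = 100 × 1.000000 × 1.036913 × 1.064516 = 110.3810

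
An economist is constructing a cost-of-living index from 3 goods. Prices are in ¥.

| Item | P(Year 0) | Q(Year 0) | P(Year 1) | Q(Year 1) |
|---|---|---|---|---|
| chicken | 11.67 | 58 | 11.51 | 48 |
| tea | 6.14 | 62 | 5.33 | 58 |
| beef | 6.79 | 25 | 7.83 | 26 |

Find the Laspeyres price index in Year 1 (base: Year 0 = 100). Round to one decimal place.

97.3

Laspeyres price index uses base-period quantities as weights.
ΣP(Year 1)·Q(Year 0) = 11.51×58 + 5.33×62 + 7.83×25 = 667.58 + 330.46 + 195.75 = 1193.79
ΣP(Year 0)·Q(Year 0) = 11.67×58 + 6.14×62 + 6.79×25 = 676.86 + 380.68 + 169.75 = 1227.29
Index = 1193.79 / 1227.29 × 100 = 97.2704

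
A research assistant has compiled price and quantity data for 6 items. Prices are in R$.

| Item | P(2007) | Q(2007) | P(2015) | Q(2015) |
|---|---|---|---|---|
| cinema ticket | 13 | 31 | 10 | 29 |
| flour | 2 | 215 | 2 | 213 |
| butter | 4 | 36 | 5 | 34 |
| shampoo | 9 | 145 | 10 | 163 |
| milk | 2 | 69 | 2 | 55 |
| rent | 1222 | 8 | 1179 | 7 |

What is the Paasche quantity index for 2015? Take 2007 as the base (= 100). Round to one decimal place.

Paasche quantity index uses current-period prices as weights.
ΣP(2015)·Q(2015) = 10×29 + 2×213 + 5×34 + 10×163 + 2×55 + 1179×7 = 290 + 426 + 170 + 1630 + 110 + 8253 = 10879
ΣP(2015)·Q(2007) = 10×31 + 2×215 + 5×36 + 10×145 + 2×69 + 1179×8 = 310 + 430 + 180 + 1450 + 138 + 9432 = 11940
Index = 10879 / 11940 × 100 = 91.1139

91.1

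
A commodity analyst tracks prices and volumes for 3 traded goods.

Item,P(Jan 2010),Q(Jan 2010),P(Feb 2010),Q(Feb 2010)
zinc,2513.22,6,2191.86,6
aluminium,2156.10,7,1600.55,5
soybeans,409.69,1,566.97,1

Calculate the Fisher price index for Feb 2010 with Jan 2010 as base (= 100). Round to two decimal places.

82.09

Laspeyres component (base-period weights):
ΣP(Feb 2010)Q(Jan 2010) = 2191.86×6 + 1600.55×7 + 566.97×1 = 13151.16 + 11203.85 + 566.97 = 24921.98
ΣP(Jan 2010)Q(Jan 2010) = 2513.22×6 + 2156.10×7 + 409.69×1 = 15079.32 + 15092.7 + 409.69 = 30581.71
L = 24921.98 / 30581.71 × 100 = 81.4931
Paasche component (current-period weights):
ΣP(Feb 2010)Q(Feb 2010) = 2191.86×6 + 1600.55×5 + 566.97×1 = 13151.16 + 8002.75 + 566.97 = 21720.88
ΣP(Jan 2010)Q(Feb 2010) = 2513.22×6 + 2156.10×5 + 409.69×1 = 15079.32 + 10780.5 + 409.69 = 26269.51
P = 21720.88 / 26269.51 × 100 = 82.6848
Fisher = √(L × P) = √(81.4931 × 82.6848) = 82.0868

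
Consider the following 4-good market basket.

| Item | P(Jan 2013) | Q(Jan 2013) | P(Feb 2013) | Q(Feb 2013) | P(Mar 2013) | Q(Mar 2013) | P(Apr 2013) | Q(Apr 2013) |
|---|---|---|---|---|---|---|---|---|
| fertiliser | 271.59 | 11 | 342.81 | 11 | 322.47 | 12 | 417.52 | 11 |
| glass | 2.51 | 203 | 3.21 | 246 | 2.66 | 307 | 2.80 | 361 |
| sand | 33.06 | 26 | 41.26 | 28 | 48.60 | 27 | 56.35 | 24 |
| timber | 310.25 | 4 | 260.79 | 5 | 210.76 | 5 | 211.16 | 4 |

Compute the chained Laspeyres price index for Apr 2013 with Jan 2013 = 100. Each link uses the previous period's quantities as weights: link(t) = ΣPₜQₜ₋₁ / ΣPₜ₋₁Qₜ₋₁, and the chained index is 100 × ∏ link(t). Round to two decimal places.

Link Jan 2013→Feb 2013:
ΣP(Feb 2013)Q(Jan 2013) = 342.81×11 + 3.21×203 + 41.26×26 + 260.79×4 = 3770.91 + 651.63 + 1072.76 + 1043.16 = 6538.46
ΣP(Jan 2013)Q(Jan 2013) = 271.59×11 + 2.51×203 + 33.06×26 + 310.25×4 = 2987.49 + 509.53 + 859.56 + 1241 = 5597.58
link = 6538.46/5597.58 = 1.168087
Link Feb 2013→Mar 2013:
ΣP(Mar 2013)Q(Feb 2013) = 322.47×11 + 2.66×246 + 48.60×28 + 210.76×5 = 3547.17 + 654.36 + 1360.8 + 1053.8 = 6616.13
ΣP(Feb 2013)Q(Feb 2013) = 342.81×11 + 3.21×246 + 41.26×28 + 260.79×5 = 3770.91 + 789.66 + 1155.28 + 1303.95 = 7019.8
link = 6616.13/7019.8 = 0.942496
Link Mar 2013→Apr 2013:
ΣP(Apr 2013)Q(Mar 2013) = 417.52×12 + 2.80×307 + 56.35×27 + 211.16×5 = 5010.24 + 859.6 + 1521.45 + 1055.8 = 8447.09
ΣP(Mar 2013)Q(Mar 2013) = 322.47×12 + 2.66×307 + 48.60×27 + 210.76×5 = 3869.64 + 816.62 + 1312.2 + 1053.8 = 7052.26
link = 8447.09/7052.26 = 1.197785
Chained index = 100 × 1.168087 × 0.942496 × 1.197785 = 131.8661

131.87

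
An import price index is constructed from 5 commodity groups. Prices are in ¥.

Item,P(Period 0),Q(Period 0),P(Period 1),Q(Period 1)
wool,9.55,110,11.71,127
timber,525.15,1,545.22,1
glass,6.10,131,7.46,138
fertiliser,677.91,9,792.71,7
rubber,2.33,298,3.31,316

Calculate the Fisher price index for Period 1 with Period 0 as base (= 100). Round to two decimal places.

119.50

Laspeyres component (base-period weights):
ΣP(Period 1)Q(Period 0) = 11.71×110 + 545.22×1 + 7.46×131 + 792.71×9 + 3.31×298 = 1288.1 + 545.22 + 977.26 + 7134.39 + 986.38 = 10931.35
ΣP(Period 0)Q(Period 0) = 9.55×110 + 525.15×1 + 6.10×131 + 677.91×9 + 2.33×298 = 1050.5 + 525.15 + 799.1 + 6101.19 + 694.34 = 9170.28
L = 10931.35 / 9170.28 × 100 = 119.2041
Paasche component (current-period weights):
ΣP(Period 1)Q(Period 1) = 11.71×127 + 545.22×1 + 7.46×138 + 792.71×7 + 3.31×316 = 1487.17 + 545.22 + 1029.48 + 5548.97 + 1045.96 = 9656.8
ΣP(Period 0)Q(Period 1) = 9.55×127 + 525.15×1 + 6.10×138 + 677.91×7 + 2.33×316 = 1212.85 + 525.15 + 841.8 + 4745.37 + 736.28 = 8061.45
P = 9656.8 / 8061.45 × 100 = 119.7899
Fisher = √(L × P) = √(119.2041 × 119.7899) = 119.4966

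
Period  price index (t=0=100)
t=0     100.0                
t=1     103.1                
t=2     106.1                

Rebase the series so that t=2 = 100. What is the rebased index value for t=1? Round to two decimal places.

Rebased(t=1) = 103.1 / 106.1 × 100 = 97.1725

97.17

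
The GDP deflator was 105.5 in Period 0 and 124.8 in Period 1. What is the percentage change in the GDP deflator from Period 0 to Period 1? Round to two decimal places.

18.29%

Change = (124.8 − 105.5) / 105.5 × 100
       = 19.3 / 105.5 × 100 = 18.2938%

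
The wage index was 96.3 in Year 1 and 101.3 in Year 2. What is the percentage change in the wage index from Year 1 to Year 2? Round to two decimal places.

5.19%

Change = (101.3 − 96.3) / 96.3 × 100
       = 5.0 / 96.3 × 100 = 5.1921%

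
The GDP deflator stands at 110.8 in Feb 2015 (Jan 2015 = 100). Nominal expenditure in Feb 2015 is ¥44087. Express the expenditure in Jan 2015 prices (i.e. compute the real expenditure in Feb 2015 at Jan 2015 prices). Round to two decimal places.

39789.71

Real = Nominal ÷ (Index/100) = 44087 ÷ (110.8/100)
     = 44087 ÷ 1.108 = 39789.7112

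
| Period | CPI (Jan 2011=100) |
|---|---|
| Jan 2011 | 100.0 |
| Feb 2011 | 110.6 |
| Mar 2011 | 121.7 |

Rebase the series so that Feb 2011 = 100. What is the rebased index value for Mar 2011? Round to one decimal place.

Rebased(Mar 2011) = 121.7 / 110.6 × 100 = 110.0362

110.0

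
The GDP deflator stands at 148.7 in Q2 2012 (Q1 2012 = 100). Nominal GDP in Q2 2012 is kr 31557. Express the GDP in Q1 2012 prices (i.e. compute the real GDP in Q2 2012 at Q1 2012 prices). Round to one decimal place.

Real = Nominal ÷ (Index/100) = 31557 ÷ (148.7/100)
     = 31557 ÷ 1.487 = 21221.9233

21221.9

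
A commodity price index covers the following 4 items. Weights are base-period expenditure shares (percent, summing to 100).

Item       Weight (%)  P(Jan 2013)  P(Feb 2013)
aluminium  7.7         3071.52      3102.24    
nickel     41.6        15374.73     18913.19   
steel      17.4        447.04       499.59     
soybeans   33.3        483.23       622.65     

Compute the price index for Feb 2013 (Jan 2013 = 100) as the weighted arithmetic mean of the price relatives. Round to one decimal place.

aluminium: 7.7 × (3102.24/3071.52) = 7.7 × 1.010002 = 7.7770
nickel: 41.6 × (18913.19/15374.73) = 41.6 × 1.230148 = 51.1741
steel: 17.4 × (499.59/447.04) = 17.4 × 1.117551 = 19.4454
soybeans: 33.3 × (622.65/483.23) = 33.3 × 1.288517 = 42.9076
Index = Σ wᵢ·(p₁ᵢ/p₀ᵢ) = 7.7770 + 51.1741 + 19.4454 + 42.9076 = 121.3042

121.3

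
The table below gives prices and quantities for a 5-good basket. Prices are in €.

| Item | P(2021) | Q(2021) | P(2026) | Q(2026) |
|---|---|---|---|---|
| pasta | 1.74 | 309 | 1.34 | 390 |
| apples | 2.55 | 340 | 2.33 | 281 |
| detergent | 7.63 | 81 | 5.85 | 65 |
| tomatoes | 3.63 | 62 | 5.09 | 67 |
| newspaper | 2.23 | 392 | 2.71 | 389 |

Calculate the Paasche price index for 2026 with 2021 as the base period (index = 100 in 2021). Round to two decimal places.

Paasche price index uses current-period quantities as weights.
ΣP(2026)·Q(2026) = 1.34×390 + 2.33×281 + 5.85×65 + 5.09×67 + 2.71×389 = 522.6 + 654.73 + 380.25 + 341.03 + 1054.19 = 2952.8
ΣP(2021)·Q(2026) = 1.74×390 + 2.55×281 + 7.63×65 + 3.63×67 + 2.23×389 = 678.6 + 716.55 + 495.95 + 243.21 + 867.47 = 3001.78
Index = 2952.8 / 3001.78 × 100 = 98.3683

98.37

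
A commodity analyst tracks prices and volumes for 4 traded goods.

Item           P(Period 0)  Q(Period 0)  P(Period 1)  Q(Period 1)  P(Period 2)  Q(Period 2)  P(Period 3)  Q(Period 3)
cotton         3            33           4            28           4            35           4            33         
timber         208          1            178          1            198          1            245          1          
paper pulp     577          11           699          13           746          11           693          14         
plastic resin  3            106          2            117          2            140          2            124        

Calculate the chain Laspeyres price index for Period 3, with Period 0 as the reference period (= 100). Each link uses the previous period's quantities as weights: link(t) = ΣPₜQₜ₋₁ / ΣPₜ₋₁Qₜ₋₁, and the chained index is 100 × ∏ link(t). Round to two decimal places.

117.88

Link Period 0→Period 1:
ΣP(Period 1)Q(Period 0) = 4×33 + 178×1 + 699×11 + 2×106 = 132 + 178 + 7689 + 212 = 8211
ΣP(Period 0)Q(Period 0) = 3×33 + 208×1 + 577×11 + 3×106 = 99 + 208 + 6347 + 318 = 6972
link = 8211/6972 = 1.177711
Link Period 1→Period 2:
ΣP(Period 2)Q(Period 1) = 4×28 + 198×1 + 746×13 + 2×117 = 112 + 198 + 9698 + 234 = 10242
ΣP(Period 1)Q(Period 1) = 4×28 + 178×1 + 699×13 + 2×117 = 112 + 178 + 9087 + 234 = 9611
link = 10242/9611 = 1.065654
Link Period 2→Period 3:
ΣP(Period 3)Q(Period 2) = 4×35 + 245×1 + 693×11 + 2×140 = 140 + 245 + 7623 + 280 = 8288
ΣP(Period 2)Q(Period 2) = 4×35 + 198×1 + 746×11 + 2×140 = 140 + 198 + 8206 + 280 = 8824
link = 8288/8824 = 0.939257
Chained index = 100 × 1.177711 × 1.065654 × 0.939257 = 117.8797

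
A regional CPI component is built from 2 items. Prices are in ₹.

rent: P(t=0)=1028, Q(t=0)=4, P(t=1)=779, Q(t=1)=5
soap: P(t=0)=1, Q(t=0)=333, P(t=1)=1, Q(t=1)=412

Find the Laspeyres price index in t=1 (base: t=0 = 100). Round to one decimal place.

77.6

Laspeyres price index uses base-period quantities as weights.
ΣP(t=1)·Q(t=0) = 779×4 + 1×333 = 3116 + 333 = 3449
ΣP(t=0)·Q(t=0) = 1028×4 + 1×333 = 4112 + 333 = 4445
Index = 3449 / 4445 × 100 = 77.5928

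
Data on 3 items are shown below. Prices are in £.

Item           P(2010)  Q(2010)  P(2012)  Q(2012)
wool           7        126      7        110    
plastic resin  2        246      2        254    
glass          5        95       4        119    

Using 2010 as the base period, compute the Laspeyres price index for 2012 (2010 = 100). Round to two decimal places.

Laspeyres price index uses base-period quantities as weights.
ΣP(2012)·Q(2010) = 7×126 + 2×246 + 4×95 = 882 + 492 + 380 = 1754
ΣP(2010)·Q(2010) = 7×126 + 2×246 + 5×95 = 882 + 492 + 475 = 1849
Index = 1754 / 1849 × 100 = 94.8621

94.86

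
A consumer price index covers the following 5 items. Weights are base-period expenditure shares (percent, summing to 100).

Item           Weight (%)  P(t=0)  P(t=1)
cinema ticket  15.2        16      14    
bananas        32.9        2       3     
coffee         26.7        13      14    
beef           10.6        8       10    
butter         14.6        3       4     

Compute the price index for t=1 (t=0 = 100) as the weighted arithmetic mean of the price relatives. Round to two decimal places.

124.12

cinema ticket: 15.2 × (14/16) = 15.2 × 0.875000 = 13.3000
bananas: 32.9 × (3/2) = 32.9 × 1.500000 = 49.3500
coffee: 26.7 × (14/13) = 26.7 × 1.076923 = 28.7538
beef: 10.6 × (10/8) = 10.6 × 1.250000 = 13.2500
butter: 14.6 × (4/3) = 14.6 × 1.333333 = 19.4667
Index = Σ wᵢ·(p₁ᵢ/p₀ᵢ) = 13.3000 + 49.3500 + 28.7538 + 13.2500 + 19.4667 = 124.1205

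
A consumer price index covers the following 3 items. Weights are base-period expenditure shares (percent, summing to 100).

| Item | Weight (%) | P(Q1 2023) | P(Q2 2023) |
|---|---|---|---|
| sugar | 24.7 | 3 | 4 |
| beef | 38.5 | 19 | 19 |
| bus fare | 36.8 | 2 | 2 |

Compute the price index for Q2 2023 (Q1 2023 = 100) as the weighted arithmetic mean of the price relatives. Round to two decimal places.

108.23

sugar: 24.7 × (4/3) = 24.7 × 1.333333 = 32.9333
beef: 38.5 × (19/19) = 38.5 × 1.000000 = 38.5000
bus fare: 36.8 × (2/2) = 36.8 × 1.000000 = 36.8000
Index = Σ wᵢ·(p₁ᵢ/p₀ᵢ) = 32.9333 + 38.5000 + 36.8000 = 108.2333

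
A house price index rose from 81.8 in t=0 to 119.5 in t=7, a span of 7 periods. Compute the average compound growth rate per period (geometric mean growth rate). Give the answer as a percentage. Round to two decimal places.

Growth factor = (119.5/81.8)^(1/7) = (1.460880)^(1/7) = 1.055641
Growth rate = 1.055641 − 1 = 0.055641 = 5.5641%

5.56%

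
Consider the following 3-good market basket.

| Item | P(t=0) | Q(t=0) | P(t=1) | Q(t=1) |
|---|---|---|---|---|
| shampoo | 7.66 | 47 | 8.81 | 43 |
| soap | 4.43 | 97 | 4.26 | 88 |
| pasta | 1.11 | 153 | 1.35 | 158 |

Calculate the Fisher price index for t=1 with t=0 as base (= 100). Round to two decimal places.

Laspeyres component (base-period weights):
ΣP(t=1)Q(t=0) = 8.81×47 + 4.26×97 + 1.35×153 = 414.07 + 413.22 + 206.55 = 1033.84
ΣP(t=0)Q(t=0) = 7.66×47 + 4.43×97 + 1.11×153 = 360.02 + 429.71 + 169.83 = 959.56
L = 1033.84 / 959.56 × 100 = 107.7410
Paasche component (current-period weights):
ΣP(t=1)Q(t=1) = 8.81×43 + 4.26×88 + 1.35×158 = 378.83 + 374.88 + 213.3 = 967.01
ΣP(t=0)Q(t=1) = 7.66×43 + 4.43×88 + 1.11×158 = 329.38 + 389.84 + 175.38 = 894.6
P = 967.01 / 894.6 × 100 = 108.0941
Fisher = √(L × P) = √(107.7410 × 108.0941) = 107.9174

107.92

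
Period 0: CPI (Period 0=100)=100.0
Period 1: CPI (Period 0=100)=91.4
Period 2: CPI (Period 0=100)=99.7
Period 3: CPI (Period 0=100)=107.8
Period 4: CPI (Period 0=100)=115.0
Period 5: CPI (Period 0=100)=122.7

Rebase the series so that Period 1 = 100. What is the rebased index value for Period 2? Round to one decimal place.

109.1

Rebased(Period 2) = 99.7 / 91.4 × 100 = 109.0810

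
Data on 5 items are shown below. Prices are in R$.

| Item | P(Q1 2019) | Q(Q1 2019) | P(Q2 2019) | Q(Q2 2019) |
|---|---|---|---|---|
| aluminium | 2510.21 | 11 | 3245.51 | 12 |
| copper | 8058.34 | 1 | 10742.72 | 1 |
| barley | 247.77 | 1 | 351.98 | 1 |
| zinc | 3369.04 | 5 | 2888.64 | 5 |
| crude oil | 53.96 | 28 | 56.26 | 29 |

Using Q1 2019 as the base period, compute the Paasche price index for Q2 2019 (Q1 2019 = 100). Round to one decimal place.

116.3

Paasche price index uses current-period quantities as weights.
ΣP(Q2 2019)·Q(Q2 2019) = 3245.51×12 + 10742.72×1 + 351.98×1 + 2888.64×5 + 56.26×29 = 38946.12 + 10742.72 + 351.98 + 14443.2 + 1631.54 = 66115.56
ΣP(Q1 2019)·Q(Q2 2019) = 2510.21×12 + 8058.34×1 + 247.77×1 + 3369.04×5 + 53.96×29 = 30122.52 + 8058.34 + 247.77 + 16845.2 + 1564.84 = 56838.67
Index = 66115.56 / 56838.67 × 100 = 116.3214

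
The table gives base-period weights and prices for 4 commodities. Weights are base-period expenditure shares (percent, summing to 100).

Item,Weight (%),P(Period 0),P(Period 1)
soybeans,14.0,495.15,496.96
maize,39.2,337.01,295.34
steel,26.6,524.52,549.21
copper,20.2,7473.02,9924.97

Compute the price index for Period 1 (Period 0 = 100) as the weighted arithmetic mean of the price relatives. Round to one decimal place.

soybeans: 14.0 × (496.96/495.15) = 14.0 × 1.003655 = 14.0512
maize: 39.2 × (295.34/337.01) = 39.2 × 0.876354 = 34.3531
steel: 26.6 × (549.21/524.52) = 26.6 × 1.047072 = 27.8521
copper: 20.2 × (9924.97/7473.02) = 20.2 × 1.328107 = 26.8278
Index = Σ wᵢ·(p₁ᵢ/p₀ᵢ) = 14.0512 + 34.3531 + 27.8521 + 26.8278 = 103.0841

103.1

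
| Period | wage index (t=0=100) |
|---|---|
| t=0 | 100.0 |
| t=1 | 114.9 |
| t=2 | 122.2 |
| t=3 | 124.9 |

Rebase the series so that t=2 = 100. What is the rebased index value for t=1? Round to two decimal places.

94.03

Rebased(t=1) = 114.9 / 122.2 × 100 = 94.0262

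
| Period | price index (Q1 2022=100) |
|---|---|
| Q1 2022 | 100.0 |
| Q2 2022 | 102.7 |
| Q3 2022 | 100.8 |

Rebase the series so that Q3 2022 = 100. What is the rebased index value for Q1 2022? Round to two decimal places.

Rebased(Q1 2022) = 100.0 / 100.8 × 100 = 99.2063

99.21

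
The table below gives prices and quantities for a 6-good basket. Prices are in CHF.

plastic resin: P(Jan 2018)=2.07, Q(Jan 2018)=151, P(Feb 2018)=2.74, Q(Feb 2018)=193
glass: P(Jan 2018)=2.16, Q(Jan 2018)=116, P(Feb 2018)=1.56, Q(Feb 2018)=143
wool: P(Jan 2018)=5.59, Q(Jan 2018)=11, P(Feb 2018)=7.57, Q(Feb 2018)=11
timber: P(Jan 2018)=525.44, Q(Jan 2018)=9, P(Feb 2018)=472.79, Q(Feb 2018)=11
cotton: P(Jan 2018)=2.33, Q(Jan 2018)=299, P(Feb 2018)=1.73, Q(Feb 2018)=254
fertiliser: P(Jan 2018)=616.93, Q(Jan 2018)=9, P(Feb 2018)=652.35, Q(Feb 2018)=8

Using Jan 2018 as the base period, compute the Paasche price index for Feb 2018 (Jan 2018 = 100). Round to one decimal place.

Paasche price index uses current-period quantities as weights.
ΣP(Feb 2018)·Q(Feb 2018) = 2.74×193 + 1.56×143 + 7.57×11 + 472.79×11 + 1.73×254 + 652.35×8 = 528.82 + 223.08 + 83.27 + 5200.69 + 439.42 + 5218.8 = 11694.08
ΣP(Jan 2018)·Q(Feb 2018) = 2.07×193 + 2.16×143 + 5.59×11 + 525.44×11 + 2.33×254 + 616.93×8 = 399.51 + 308.88 + 61.49 + 5779.84 + 591.82 + 4935.44 = 12076.98
Index = 11694.08 / 12076.98 × 100 = 96.8295

96.8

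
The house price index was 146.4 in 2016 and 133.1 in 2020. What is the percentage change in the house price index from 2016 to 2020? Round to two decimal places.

-9.08%

Change = (133.1 − 146.4) / 146.4 × 100
       = -13.3 / 146.4 × 100 = -9.0847%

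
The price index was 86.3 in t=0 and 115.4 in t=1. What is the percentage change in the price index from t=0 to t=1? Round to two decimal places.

33.72%

Change = (115.4 − 86.3) / 86.3 × 100
       = 29.1 / 86.3 × 100 = 33.7196%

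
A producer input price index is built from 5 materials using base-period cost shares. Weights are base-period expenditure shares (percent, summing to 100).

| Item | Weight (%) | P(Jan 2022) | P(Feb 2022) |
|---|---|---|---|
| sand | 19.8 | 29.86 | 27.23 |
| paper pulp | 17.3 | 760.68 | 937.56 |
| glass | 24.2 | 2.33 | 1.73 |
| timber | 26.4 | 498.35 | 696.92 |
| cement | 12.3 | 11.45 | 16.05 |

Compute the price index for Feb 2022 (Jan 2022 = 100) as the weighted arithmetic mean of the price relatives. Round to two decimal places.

111.51

sand: 19.8 × (27.23/29.86) = 19.8 × 0.911922 = 18.0561
paper pulp: 17.3 × (937.56/760.68) = 17.3 × 1.232529 = 21.3227
glass: 24.2 × (1.73/2.33) = 24.2 × 0.742489 = 17.9682
timber: 26.4 × (696.92/498.35) = 26.4 × 1.398455 = 36.9192
cement: 12.3 × (16.05/11.45) = 12.3 × 1.401747 = 17.2415
Index = Σ wᵢ·(p₁ᵢ/p₀ᵢ) = 18.0561 + 21.3227 + 17.9682 + 36.9192 + 17.2415 = 111.5077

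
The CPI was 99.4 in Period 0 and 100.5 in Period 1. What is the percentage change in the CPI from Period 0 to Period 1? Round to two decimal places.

Change = (100.5 − 99.4) / 99.4 × 100
       = 1.1 / 99.4 × 100 = 1.1066%

1.11%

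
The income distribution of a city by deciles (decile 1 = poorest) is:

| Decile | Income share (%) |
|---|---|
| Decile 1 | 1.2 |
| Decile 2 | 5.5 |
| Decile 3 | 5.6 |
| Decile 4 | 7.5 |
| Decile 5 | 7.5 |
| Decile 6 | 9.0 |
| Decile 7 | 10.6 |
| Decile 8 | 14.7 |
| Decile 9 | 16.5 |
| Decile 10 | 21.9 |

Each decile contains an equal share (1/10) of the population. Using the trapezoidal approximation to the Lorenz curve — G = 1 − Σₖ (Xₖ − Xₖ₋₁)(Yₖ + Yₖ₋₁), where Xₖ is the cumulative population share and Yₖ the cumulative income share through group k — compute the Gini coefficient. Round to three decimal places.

Cumulative income shares Yₖ: 0.0120, 0.0670, 0.1230, 0.1980, 0.2730, 0.3630, 0.4690, 0.6160, 0.7810, 1.0000
Σ (Xₖ−Xₖ₋₁)(Yₖ+Yₖ₋₁) = (1/10)(0.0120+0.0000) + (1/10)(0.0670+0.0120) + (1/10)(0.1230+0.0670) + (1/10)(0.1980+0.1230) + (1/10)(0.2730+0.1980) + (1/10)(0.3630+0.2730) + (1/10)(0.4690+0.3630) + (1/10)(0.6160+0.4690) + (1/10)(0.7810+0.6160) + (1/10)(1.0000+0.7810)
  = 0.0012 + 0.0079 + 0.0190 + 0.0321 + 0.0471 + 0.0636 + 0.0832 + 0.1085 + 0.1397 + 0.1781 = 0.6804
G = 1 − 0.6804 = 0.3196

0.320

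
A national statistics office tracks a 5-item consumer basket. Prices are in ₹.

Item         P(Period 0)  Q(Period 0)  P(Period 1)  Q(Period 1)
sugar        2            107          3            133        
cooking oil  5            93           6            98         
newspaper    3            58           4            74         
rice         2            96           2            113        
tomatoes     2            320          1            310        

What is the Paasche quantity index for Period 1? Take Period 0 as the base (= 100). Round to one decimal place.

Paasche quantity index uses current-period prices as weights.
ΣP(Period 1)·Q(Period 1) = 3×133 + 6×98 + 4×74 + 2×113 + 1×310 = 399 + 588 + 296 + 226 + 310 = 1819
ΣP(Period 1)·Q(Period 0) = 3×107 + 6×93 + 4×58 + 2×96 + 1×320 = 321 + 558 + 232 + 192 + 320 = 1623
Index = 1819 / 1623 × 100 = 112.0764

112.1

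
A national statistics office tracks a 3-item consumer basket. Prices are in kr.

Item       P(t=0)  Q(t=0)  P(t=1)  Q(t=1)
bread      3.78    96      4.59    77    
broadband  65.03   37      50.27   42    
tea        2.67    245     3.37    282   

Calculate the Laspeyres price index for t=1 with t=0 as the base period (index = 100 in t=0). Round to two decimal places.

91.33

Laspeyres price index uses base-period quantities as weights.
ΣP(t=1)·Q(t=0) = 4.59×96 + 50.27×37 + 3.37×245 = 440.64 + 1859.99 + 825.65 = 3126.28
ΣP(t=0)·Q(t=0) = 3.78×96 + 65.03×37 + 2.67×245 = 362.88 + 2406.11 + 654.15 = 3423.14
Index = 3126.28 / 3423.14 × 100 = 91.3278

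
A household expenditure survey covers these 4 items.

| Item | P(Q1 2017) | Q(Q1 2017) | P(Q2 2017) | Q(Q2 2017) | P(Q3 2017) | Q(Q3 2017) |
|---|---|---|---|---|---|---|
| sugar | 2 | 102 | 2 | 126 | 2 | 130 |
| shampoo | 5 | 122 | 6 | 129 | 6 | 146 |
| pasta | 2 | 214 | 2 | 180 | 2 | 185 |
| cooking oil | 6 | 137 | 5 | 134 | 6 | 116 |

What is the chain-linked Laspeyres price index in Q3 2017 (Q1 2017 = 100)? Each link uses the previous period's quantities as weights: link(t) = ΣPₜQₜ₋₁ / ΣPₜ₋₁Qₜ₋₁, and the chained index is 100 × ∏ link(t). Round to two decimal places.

Link Q1 2017→Q2 2017:
ΣP(Q2 2017)Q(Q1 2017) = 2×102 + 6×122 + 2×214 + 5×137 = 204 + 732 + 428 + 685 = 2049
ΣP(Q1 2017)Q(Q1 2017) = 2×102 + 5×122 + 2×214 + 6×137 = 204 + 610 + 428 + 822 = 2064
link = 2049/2064 = 0.992733
Link Q2 2017→Q3 2017:
ΣP(Q3 2017)Q(Q2 2017) = 2×126 + 6×129 + 2×180 + 6×134 = 252 + 774 + 360 + 804 = 2190
ΣP(Q2 2017)Q(Q2 2017) = 2×126 + 6×129 + 2×180 + 5×134 = 252 + 774 + 360 + 670 = 2056
link = 2190/2056 = 1.065175
Chained index = 100 × 0.992733 × 1.065175 = 105.7434

105.74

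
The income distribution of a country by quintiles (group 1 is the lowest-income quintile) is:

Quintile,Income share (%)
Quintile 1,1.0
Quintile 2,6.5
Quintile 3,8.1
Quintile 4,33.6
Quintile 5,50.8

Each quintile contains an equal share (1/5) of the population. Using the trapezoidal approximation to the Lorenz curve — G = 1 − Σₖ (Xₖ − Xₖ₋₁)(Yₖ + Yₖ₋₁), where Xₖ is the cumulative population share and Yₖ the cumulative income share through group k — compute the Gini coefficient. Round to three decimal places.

Cumulative income shares Yₖ: 0.0100, 0.0750, 0.1560, 0.4920, 1.0000
Σ (Xₖ−Xₖ₋₁)(Yₖ+Yₖ₋₁) = (1/5)(0.0100+0.0000) + (1/5)(0.0750+0.0100) + (1/5)(0.1560+0.0750) + (1/5)(0.4920+0.1560) + (1/5)(1.0000+0.4920)
  = 0.0020 + 0.0170 + 0.0462 + 0.1296 + 0.2984 = 0.4932
G = 1 − 0.4932 = 0.5068

0.507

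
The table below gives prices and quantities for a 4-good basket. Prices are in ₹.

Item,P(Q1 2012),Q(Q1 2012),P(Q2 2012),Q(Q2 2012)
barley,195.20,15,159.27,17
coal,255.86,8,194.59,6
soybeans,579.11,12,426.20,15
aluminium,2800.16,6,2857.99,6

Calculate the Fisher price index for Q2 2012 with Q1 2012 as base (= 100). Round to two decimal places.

Laspeyres component (base-period weights):
ΣP(Q2 2012)Q(Q1 2012) = 159.27×15 + 194.59×8 + 426.20×12 + 2857.99×6 = 2389.05 + 1556.72 + 5114.4 + 17147.94 = 26208.11
ΣP(Q1 2012)Q(Q1 2012) = 195.20×15 + 255.86×8 + 579.11×12 + 2800.16×6 = 2928 + 2046.88 + 6949.32 + 16800.96 = 28725.16
L = 26208.11 / 28725.16 × 100 = 91.2375
Paasche component (current-period weights):
ΣP(Q2 2012)Q(Q2 2012) = 159.27×17 + 194.59×6 + 426.20×15 + 2857.99×6 = 2707.59 + 1167.54 + 6393 + 17147.94 = 27416.07
ΣP(Q1 2012)Q(Q2 2012) = 195.20×17 + 255.86×6 + 579.11×15 + 2800.16×6 = 3318.4 + 1535.16 + 8686.65 + 16800.96 = 30341.17
P = 27416.07 / 30341.17 × 100 = 90.3593
Fisher = √(L × P) = √(91.2375 × 90.3593) = 90.7973

90.80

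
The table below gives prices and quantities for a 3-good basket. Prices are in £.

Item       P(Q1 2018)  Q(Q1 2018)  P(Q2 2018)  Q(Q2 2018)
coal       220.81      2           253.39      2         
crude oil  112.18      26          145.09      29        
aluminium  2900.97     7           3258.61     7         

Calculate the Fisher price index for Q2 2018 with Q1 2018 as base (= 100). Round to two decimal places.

Laspeyres component (base-period weights):
ΣP(Q2 2018)Q(Q1 2018) = 253.39×2 + 145.09×26 + 3258.61×7 = 506.78 + 3772.34 + 22810.27 = 27089.39
ΣP(Q1 2018)Q(Q1 2018) = 220.81×2 + 112.18×26 + 2900.97×7 = 441.62 + 2916.68 + 20306.79 = 23665.09
L = 27089.39 / 23665.09 × 100 = 114.4698
Paasche component (current-period weights):
ΣP(Q2 2018)Q(Q2 2018) = 253.39×2 + 145.09×29 + 3258.61×7 = 506.78 + 4207.61 + 22810.27 = 27524.66
ΣP(Q1 2018)Q(Q2 2018) = 220.81×2 + 112.18×29 + 2900.97×7 = 441.62 + 3253.22 + 20306.79 = 24001.63
P = 27524.66 / 24001.63 × 100 = 114.6783
Fisher = √(L × P) = √(114.4698 × 114.6783) = 114.5740

114.57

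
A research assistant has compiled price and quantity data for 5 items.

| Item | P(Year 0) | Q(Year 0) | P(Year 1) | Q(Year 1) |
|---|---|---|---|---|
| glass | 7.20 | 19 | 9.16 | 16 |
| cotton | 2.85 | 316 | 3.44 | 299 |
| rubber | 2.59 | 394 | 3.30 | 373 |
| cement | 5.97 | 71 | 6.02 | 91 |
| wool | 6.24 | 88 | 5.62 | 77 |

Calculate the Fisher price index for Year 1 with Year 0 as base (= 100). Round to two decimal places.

114.72

Laspeyres component (base-period weights):
ΣP(Year 1)Q(Year 0) = 9.16×19 + 3.44×316 + 3.30×394 + 6.02×71 + 5.62×88 = 174.04 + 1087.04 + 1300.2 + 427.42 + 494.56 = 3483.26
ΣP(Year 0)Q(Year 0) = 7.20×19 + 2.85×316 + 2.59×394 + 5.97×71 + 6.24×88 = 136.8 + 900.6 + 1020.46 + 423.87 + 549.12 = 3030.85
L = 3483.26 / 3030.85 × 100 = 114.9268
Paasche component (current-period weights):
ΣP(Year 1)Q(Year 1) = 9.16×16 + 3.44×299 + 3.30×373 + 6.02×91 + 5.62×77 = 146.56 + 1028.56 + 1230.9 + 547.82 + 432.74 = 3386.58
ΣP(Year 0)Q(Year 1) = 7.20×16 + 2.85×299 + 2.59×373 + 5.97×91 + 6.24×77 = 115.2 + 852.15 + 966.07 + 543.27 + 480.48 = 2957.17
P = 3386.58 / 2957.17 × 100 = 114.5210
Fisher = √(L × P) = √(114.9268 × 114.5210) = 114.7237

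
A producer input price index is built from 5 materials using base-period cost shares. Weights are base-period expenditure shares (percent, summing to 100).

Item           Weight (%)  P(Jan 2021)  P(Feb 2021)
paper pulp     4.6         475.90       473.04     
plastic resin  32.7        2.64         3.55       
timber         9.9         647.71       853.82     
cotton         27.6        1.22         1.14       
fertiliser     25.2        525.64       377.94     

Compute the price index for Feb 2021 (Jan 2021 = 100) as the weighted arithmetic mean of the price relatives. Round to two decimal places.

paper pulp: 4.6 × (473.04/475.90) = 4.6 × 0.993990 = 4.5724
plastic resin: 32.7 × (3.55/2.64) = 32.7 × 1.344697 = 43.9716
timber: 9.9 × (853.82/647.71) = 9.9 × 1.318213 = 13.0503
cotton: 27.6 × (1.14/1.22) = 27.6 × 0.934426 = 25.7902
fertiliser: 25.2 × (377.94/525.64) = 25.2 × 0.719009 = 18.1190
Index = Σ wᵢ·(p₁ᵢ/p₀ᵢ) = 4.5724 + 43.9716 + 13.0503 + 25.7902 + 18.1190 = 105.5035

105.50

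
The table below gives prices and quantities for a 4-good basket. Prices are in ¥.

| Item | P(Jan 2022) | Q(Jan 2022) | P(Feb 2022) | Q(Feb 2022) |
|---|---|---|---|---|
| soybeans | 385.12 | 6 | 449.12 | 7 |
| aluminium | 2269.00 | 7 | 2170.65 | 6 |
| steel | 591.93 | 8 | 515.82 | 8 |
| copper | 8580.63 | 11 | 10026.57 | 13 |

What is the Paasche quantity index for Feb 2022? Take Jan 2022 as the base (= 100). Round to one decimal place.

113.9

Paasche quantity index uses current-period prices as weights.
ΣP(Feb 2022)·Q(Feb 2022) = 449.12×7 + 2170.65×6 + 515.82×8 + 10026.57×13 = 3143.84 + 13023.9 + 4126.56 + 130345.41 = 150639.71
ΣP(Feb 2022)·Q(Jan 2022) = 449.12×6 + 2170.65×7 + 515.82×8 + 10026.57×11 = 2694.72 + 15194.55 + 4126.56 + 110292.27 = 132308.1
Index = 150639.71 / 132308.1 × 100 = 113.8552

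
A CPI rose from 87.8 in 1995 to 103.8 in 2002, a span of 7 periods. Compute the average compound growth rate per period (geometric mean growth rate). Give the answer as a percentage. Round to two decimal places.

2.42%

Growth factor = (103.8/87.8)^(1/7) = (1.182232)^(1/7) = 1.024203
Growth rate = 1.024203 − 1 = 0.024203 = 2.4203%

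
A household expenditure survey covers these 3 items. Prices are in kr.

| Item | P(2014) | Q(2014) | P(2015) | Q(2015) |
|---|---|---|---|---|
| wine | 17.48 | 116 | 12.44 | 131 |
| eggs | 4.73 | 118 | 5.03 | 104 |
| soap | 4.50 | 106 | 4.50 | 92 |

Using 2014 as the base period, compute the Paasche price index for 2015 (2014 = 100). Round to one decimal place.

80.3

Paasche price index uses current-period quantities as weights.
ΣP(2015)·Q(2015) = 12.44×131 + 5.03×104 + 4.50×92 = 1629.64 + 523.12 + 414 = 2566.76
ΣP(2014)·Q(2015) = 17.48×131 + 4.73×104 + 4.50×92 = 2289.88 + 491.92 + 414 = 3195.8
Index = 2566.76 / 3195.8 × 100 = 80.3167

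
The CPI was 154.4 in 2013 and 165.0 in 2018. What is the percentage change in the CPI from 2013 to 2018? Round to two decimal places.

6.87%

Change = (165.0 − 154.4) / 154.4 × 100
       = 10.6 / 154.4 × 100 = 6.8653%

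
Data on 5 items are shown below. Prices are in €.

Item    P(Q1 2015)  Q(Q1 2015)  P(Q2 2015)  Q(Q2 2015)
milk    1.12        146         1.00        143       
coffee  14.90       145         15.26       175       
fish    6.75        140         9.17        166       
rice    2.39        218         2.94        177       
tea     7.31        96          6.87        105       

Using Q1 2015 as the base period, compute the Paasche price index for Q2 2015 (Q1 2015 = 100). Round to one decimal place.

109.8

Paasche price index uses current-period quantities as weights.
ΣP(Q2 2015)·Q(Q2 2015) = 1.00×143 + 15.26×175 + 9.17×166 + 2.94×177 + 6.87×105 = 143 + 2670.5 + 1522.22 + 520.38 + 721.35 = 5577.45
ΣP(Q1 2015)·Q(Q2 2015) = 1.12×143 + 14.90×175 + 6.75×166 + 2.39×177 + 7.31×105 = 160.16 + 2607.5 + 1120.5 + 423.03 + 767.55 = 5078.74
Index = 5577.45 / 5078.74 × 100 = 109.8196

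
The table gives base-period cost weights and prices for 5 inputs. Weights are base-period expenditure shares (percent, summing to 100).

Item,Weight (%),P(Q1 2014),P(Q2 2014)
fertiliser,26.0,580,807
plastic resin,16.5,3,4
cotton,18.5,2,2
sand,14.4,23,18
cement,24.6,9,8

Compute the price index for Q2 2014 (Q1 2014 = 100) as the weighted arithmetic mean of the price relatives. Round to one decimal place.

109.8

fertiliser: 26.0 × (807/580) = 26.0 × 1.391379 = 36.1759
plastic resin: 16.5 × (4/3) = 16.5 × 1.333333 = 22.0000
cotton: 18.5 × (2/2) = 18.5 × 1.000000 = 18.5000
sand: 14.4 × (18/23) = 14.4 × 0.782609 = 11.2696
cement: 24.6 × (8/9) = 24.6 × 0.888889 = 21.8667
Index = Σ wᵢ·(p₁ᵢ/p₀ᵢ) = 36.1759 + 22.0000 + 18.5000 + 11.2696 + 21.8667 = 109.8121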